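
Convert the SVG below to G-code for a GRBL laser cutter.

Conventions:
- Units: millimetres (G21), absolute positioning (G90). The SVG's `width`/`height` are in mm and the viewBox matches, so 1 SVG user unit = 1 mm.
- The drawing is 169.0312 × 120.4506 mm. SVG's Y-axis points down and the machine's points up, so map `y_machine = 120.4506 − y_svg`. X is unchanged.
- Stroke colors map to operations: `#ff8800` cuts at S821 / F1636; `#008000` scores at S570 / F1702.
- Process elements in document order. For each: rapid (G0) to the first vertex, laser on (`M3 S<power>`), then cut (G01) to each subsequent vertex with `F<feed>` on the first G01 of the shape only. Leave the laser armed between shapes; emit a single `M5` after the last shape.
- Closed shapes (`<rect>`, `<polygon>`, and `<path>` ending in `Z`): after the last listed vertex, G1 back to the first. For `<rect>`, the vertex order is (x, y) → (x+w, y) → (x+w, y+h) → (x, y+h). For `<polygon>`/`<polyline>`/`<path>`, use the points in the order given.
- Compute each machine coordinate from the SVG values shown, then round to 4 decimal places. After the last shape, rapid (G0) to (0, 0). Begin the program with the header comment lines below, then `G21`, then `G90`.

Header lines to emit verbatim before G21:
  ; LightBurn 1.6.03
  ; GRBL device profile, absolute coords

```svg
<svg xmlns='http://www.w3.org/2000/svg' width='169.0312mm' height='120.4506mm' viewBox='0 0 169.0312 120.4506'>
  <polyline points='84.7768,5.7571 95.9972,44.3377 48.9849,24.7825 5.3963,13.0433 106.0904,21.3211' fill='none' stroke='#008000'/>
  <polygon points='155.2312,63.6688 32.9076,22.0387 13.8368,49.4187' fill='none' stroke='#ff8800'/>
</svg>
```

viewBox `0 0 169.0312 120.4506` with mm width/height → 1 unit = 1 mm. Flip: y_m = 120.4506 − y_svg.

**Shape 1** — `<polyline>` open polyline, stroke `#008000` → score (S570, F1702). Machine vertices: (84.7768,114.6935) → (95.9972,76.1129) → (48.9849,95.6681) → (5.3963,107.4073) → (106.0904,99.1295). Open path.

**Shape 2** — `<polygon>` closed polygon, stroke `#ff8800` → cut (S821, F1636). Machine vertices: (155.2312,56.7818) → (32.9076,98.4119) → (13.8368,71.0319) → (155.2312,56.7818). Closed: final G1 returns to the first vertex.

; LightBurn 1.6.03
; GRBL device profile, absolute coords
G21
G90
G0 X84.7768 Y114.6935
M3 S570
G01 X95.9972 Y76.1129 F1702
G01 X48.9849 Y95.6681
G01 X5.3963 Y107.4073
G01 X106.0904 Y99.1295
G0 X155.2312 Y56.7818
M3 S821
G01 X32.9076 Y98.4119 F1636
G01 X13.8368 Y71.0319
G01 X155.2312 Y56.7818
M5
G0 X0.0000 Y0.0000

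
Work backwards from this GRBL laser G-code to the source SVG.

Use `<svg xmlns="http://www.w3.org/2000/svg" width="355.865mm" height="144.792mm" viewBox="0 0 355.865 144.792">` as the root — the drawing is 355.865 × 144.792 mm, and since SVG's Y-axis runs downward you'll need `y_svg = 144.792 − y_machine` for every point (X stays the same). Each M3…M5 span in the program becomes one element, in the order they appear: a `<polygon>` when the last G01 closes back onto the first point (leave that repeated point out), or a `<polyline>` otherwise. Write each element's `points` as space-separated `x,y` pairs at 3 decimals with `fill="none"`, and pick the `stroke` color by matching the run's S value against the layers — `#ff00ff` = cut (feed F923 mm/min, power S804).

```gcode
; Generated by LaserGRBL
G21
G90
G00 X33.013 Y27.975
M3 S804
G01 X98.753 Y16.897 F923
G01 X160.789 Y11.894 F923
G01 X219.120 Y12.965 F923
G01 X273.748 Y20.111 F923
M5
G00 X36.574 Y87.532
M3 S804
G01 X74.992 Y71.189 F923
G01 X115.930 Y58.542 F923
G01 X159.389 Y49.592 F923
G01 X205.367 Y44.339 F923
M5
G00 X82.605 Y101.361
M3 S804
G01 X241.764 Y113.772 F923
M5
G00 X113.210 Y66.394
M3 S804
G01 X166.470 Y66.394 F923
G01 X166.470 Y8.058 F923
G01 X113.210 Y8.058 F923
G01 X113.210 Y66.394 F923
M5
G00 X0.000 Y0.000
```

Machine Y-up, SVG Y-down with viewBox height 144.792, so y_svg = 144.792 − y_machine; X carries over. Every run uses S804, so all elements get stroke `#ff00ff` (cut).

Run 1: The run is open, so emit a `<polyline>` with points (Y-flipped): 33.013,116.817 98.753,127.895 160.789,132.898 219.120,131.827 273.748,124.681.

Run 2: The run is open, so emit a `<polyline>` with points (Y-flipped): 36.574,57.260 74.992,73.603 115.930,86.250 159.389,95.200 205.367,100.453.

Run 3: The run is open, so emit a `<polyline>` with points (Y-flipped): 82.605,43.431 241.764,31.020.

Run 4: The run returns to its start, so emit a `<polygon>` with points (Y-flipped): 113.210,78.398 166.470,78.398 166.470,136.734 113.210,136.734.

<svg xmlns="http://www.w3.org/2000/svg" width="355.865mm" height="144.792mm" viewBox="0 0 355.865 144.792">
  <polyline points="33.013,116.817 98.753,127.895 160.789,132.898 219.120,131.827 273.748,124.681" fill="none" stroke="#ff00ff"/>
  <polyline points="36.574,57.260 74.992,73.603 115.930,86.250 159.389,95.200 205.367,100.453" fill="none" stroke="#ff00ff"/>
  <polyline points="82.605,43.431 241.764,31.020" fill="none" stroke="#ff00ff"/>
  <polygon points="113.210,78.398 166.470,78.398 166.470,136.734 113.210,136.734" fill="none" stroke="#ff00ff"/>
</svg>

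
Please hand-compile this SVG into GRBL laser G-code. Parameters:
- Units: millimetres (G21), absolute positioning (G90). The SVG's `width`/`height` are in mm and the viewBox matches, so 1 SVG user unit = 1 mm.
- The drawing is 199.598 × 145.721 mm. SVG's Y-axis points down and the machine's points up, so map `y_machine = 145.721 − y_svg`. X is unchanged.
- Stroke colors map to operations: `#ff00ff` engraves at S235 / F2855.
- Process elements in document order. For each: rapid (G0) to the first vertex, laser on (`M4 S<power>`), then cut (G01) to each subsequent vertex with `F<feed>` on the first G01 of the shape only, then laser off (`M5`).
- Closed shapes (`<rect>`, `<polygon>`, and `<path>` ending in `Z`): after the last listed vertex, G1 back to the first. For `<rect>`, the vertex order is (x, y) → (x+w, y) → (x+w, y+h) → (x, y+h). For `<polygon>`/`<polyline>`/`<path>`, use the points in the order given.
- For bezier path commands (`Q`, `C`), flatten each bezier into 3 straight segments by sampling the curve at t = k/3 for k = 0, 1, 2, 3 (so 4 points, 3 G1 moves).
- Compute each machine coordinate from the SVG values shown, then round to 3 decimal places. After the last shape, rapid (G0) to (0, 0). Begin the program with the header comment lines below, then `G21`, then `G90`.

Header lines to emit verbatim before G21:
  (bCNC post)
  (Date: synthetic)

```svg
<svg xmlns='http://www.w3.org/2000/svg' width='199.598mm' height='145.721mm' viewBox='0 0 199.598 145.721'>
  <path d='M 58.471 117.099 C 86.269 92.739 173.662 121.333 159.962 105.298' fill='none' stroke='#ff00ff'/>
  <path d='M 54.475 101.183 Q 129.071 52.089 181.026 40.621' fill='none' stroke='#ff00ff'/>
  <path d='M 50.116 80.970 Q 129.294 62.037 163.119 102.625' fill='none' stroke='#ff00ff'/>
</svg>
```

viewBox `0 0 199.598 145.721` with mm width/height → 1 unit = 1 mm. Flip: y_m = 145.721 − y_svg.

**Shape 1** — `<path>` cubic bezier, stroke `#ff00ff` → engrave (S235, F2855). Control points (SVG): P0=(58.471,117.099), P1=(86.269,92.739), P2=(173.662,121.333), P3=(159.962,105.298); sampled at t=k/3. Machine vertices: (58.471,28.622) → (100.183,38.945) → (145.916,35.650) → (159.962,40.423). Open path.

**Shape 2** — `<path>` quadratic bezier, stroke `#ff00ff` → engrave (S235, F2855). Control points (SVG): P0=(54.475,101.183), P1=(129.071,52.089), P2=(181.026,40.621); sampled at t=k/3. Machine vertices: (54.475,44.538) → (101.690,73.087) → (143.874,93.274) → (181.026,105.100). Open path.

**Shape 3** — `<path>` quadratic bezier, stroke `#ff00ff` → engrave (S235, F2855). Control points (SVG): P0=(50.116,80.970), P1=(129.294,62.037), P2=(163.119,102.625); sampled at t=k/3. Machine vertices: (50.116,64.751) → (97.862,70.760) → (135.530,63.541) → (163.119,43.096). Open path.

(bCNC post)
(Date: synthetic)
G21
G90
G0 X58.471 Y28.622
M4 S235
G01 X100.183 Y38.945 F2855
G01 X145.916 Y35.650
G01 X159.962 Y40.423
M5
G0 X54.475 Y44.538
M4 S235
G01 X101.690 Y73.087 F2855
G01 X143.874 Y93.274
G01 X181.026 Y105.100
M5
G0 X50.116 Y64.751
M4 S235
G01 X97.862 Y70.760 F2855
G01 X135.530 Y63.541
G01 X163.119 Y43.096
M5
G0 X0.000 Y0.000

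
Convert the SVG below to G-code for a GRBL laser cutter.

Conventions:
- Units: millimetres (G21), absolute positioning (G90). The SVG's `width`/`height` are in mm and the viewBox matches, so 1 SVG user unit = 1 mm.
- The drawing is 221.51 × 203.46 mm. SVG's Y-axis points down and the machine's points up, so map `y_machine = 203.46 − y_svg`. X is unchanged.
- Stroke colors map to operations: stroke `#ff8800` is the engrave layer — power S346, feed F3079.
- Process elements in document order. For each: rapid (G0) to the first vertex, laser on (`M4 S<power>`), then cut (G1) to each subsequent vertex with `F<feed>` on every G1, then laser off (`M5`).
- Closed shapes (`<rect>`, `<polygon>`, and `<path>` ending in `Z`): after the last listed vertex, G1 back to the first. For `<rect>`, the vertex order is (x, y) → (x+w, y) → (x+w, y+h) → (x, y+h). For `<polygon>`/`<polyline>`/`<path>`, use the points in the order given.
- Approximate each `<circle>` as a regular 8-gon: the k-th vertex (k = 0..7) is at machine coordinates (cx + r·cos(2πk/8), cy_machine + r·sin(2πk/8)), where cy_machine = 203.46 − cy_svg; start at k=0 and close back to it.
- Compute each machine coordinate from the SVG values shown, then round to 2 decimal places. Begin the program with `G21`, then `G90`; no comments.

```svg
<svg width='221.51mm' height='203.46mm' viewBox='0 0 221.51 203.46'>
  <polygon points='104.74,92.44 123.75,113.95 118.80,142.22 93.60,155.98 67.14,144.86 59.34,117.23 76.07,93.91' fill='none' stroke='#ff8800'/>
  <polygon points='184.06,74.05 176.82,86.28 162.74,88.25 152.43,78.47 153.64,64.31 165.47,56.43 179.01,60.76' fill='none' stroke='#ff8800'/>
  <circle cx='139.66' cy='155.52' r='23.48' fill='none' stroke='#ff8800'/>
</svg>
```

viewBox `0 0 221.51 203.46` with mm width/height → 1 unit = 1 mm. Flip: y_m = 203.46 − y_svg.

**Shape 1** — `<polygon>` regular polygon, stroke `#ff8800` → engrave (S346, F3079). Machine vertices: (104.74,111.02) → (123.75,89.51) → (118.80,61.24) → (93.60,47.48) → (67.14,58.60) → (59.34,86.23) → (76.07,109.55) → (104.74,111.02). Closed: final G1 returns to the first vertex.

**Shape 2** — `<polygon>` regular polygon, stroke `#ff8800` → engrave (S346, F3079). Machine vertices: (184.06,129.41) → (176.82,117.18) → (162.74,115.21) → (152.43,124.99) → (153.64,139.15) → (165.47,147.03) → (179.01,142.70) → (184.06,129.41). Closed: final G1 returns to the first vertex.

**Shape 3** — `<circle>` circle, stroke `#ff8800` → engrave (S346, F3079). Machine vertices: (163.14,47.94) → (156.26,64.54) → (139.66,71.42) → (123.06,64.54) → (116.18,47.94) → (123.06,31.34) → (139.66,24.46) → (156.26,31.34) → (163.14,47.94). Closed: final G1 returns to the first vertex.

G21
G90
G0 X104.74 Y111.02
M4 S346
G1 X123.75 Y89.51 F3079
G1 X118.80 Y61.24 F3079
G1 X93.60 Y47.48 F3079
G1 X67.14 Y58.60 F3079
G1 X59.34 Y86.23 F3079
G1 X76.07 Y109.55 F3079
G1 X104.74 Y111.02 F3079
M5
G0 X184.06 Y129.41
M4 S346
G1 X176.82 Y117.18 F3079
G1 X162.74 Y115.21 F3079
G1 X152.43 Y124.99 F3079
G1 X153.64 Y139.15 F3079
G1 X165.47 Y147.03 F3079
G1 X179.01 Y142.70 F3079
G1 X184.06 Y129.41 F3079
M5
G0 X163.14 Y47.94
M4 S346
G1 X156.26 Y64.54 F3079
G1 X139.66 Y71.42 F3079
G1 X123.06 Y64.54 F3079
G1 X116.18 Y47.94 F3079
G1 X123.06 Y31.34 F3079
G1 X139.66 Y24.46 F3079
G1 X156.26 Y31.34 F3079
G1 X163.14 Y47.94 F3079
M5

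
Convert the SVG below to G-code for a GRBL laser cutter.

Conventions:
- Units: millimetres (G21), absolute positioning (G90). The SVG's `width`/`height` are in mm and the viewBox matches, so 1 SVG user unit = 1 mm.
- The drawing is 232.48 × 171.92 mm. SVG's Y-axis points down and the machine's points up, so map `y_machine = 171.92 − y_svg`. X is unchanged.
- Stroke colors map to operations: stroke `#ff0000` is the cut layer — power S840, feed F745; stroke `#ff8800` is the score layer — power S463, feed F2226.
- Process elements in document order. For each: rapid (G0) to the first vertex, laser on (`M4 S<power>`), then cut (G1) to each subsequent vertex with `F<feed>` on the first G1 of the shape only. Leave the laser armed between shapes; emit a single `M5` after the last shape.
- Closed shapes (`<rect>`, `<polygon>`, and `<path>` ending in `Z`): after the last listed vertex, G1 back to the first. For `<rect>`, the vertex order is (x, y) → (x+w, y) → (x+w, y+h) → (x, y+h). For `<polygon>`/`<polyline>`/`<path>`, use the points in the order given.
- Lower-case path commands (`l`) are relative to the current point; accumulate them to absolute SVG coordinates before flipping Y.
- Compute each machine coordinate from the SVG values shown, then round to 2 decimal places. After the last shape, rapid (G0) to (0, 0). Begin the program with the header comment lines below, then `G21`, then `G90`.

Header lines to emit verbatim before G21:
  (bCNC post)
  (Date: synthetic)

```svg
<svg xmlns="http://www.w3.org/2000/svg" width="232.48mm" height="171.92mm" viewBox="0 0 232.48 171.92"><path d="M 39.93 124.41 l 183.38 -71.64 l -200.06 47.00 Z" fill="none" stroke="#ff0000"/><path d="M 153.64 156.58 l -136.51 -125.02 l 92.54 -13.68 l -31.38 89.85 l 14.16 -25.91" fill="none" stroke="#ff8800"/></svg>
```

(bCNC post)
(Date: synthetic)
G21
G90
G0 X39.93 Y47.51
M4 S840
G1 X223.31 Y119.15 F745
G1 X23.25 Y72.15
G1 X39.93 Y47.51
G0 X153.64 Y15.34
M4 S463
G1 X17.13 Y140.36 F2226
G1 X109.67 Y154.04
G1 X78.29 Y64.19
G1 X92.45 Y90.10
M5
G0 X0.00 Y0.00

viewBox `0 0 232.48 171.92` with mm width/height → 1 unit = 1 mm. Flip: y_m = 171.92 − y_svg.

**Shape 1** — `<path>` closed polygon, stroke `#ff0000` → cut (S840, F745). Machine vertices: (39.93,47.51) → (223.31,119.15) → (23.25,72.15) → (39.93,47.51). Closed: final G1 returns to the first vertex.

**Shape 2** — `<path>` open polyline, stroke `#ff8800` → score (S463, F2226). Machine vertices: (153.64,15.34) → (17.13,140.36) → (109.67,154.04) → (78.29,64.19) → (92.45,90.10). Open path.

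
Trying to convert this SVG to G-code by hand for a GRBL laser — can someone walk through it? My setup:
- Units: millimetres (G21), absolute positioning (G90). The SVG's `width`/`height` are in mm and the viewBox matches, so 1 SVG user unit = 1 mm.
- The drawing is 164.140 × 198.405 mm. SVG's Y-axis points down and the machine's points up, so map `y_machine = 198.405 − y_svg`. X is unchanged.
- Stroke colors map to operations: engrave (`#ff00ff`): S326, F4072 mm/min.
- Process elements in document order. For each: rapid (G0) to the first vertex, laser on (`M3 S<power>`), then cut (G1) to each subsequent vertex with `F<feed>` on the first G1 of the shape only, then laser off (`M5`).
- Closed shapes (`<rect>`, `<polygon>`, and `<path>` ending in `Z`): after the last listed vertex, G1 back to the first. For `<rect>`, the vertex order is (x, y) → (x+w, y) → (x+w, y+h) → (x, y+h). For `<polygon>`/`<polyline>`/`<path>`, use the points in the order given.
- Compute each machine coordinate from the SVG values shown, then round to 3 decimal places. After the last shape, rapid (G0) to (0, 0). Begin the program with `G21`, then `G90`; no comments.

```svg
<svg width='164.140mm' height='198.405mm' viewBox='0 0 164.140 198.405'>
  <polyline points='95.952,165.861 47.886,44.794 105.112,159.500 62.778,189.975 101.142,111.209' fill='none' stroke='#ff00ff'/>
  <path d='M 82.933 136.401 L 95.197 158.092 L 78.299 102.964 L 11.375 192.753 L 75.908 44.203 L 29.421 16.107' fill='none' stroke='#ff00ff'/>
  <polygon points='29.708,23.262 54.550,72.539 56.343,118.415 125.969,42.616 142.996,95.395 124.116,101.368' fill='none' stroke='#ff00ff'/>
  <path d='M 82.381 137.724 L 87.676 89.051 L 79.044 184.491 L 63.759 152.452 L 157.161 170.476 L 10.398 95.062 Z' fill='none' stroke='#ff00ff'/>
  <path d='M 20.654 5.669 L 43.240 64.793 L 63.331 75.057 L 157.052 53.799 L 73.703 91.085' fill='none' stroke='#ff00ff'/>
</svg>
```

Since the viewBox matches the mm dimensions, user units are millimetres directly. The only transform is the Y-flip y_m = 198.405 − y_svg.

Shape 1 is a open polyline drawn with `<polyline>`. Its stroke #ff00ff means engrave at S326, F4072. After flipping Y the toolpath is (95.952,32.544) → (47.886,153.611) → (105.112,38.905) → (62.778,8.430) → (101.142,87.196).

Shape 2 is a open polyline drawn with `<path>`. Its stroke #ff00ff means engrave at S326, F4072. After flipping Y the toolpath is (82.933,62.004) → (95.197,40.313) → (78.299,95.441) → (11.375,5.652) → (75.908,154.202) → (29.421,182.298).

Shape 3 is a closed polygon drawn with `<polygon>`. Its stroke #ff00ff means engrave at S326, F4072. After flipping Y the toolpath is (29.708,175.143) → (54.550,125.866) → (56.343,79.990) → (125.969,155.789) → (142.996,103.010) → (124.116,97.037) → (29.708,175.143), returning to the start.

Shape 4 is a closed polygon drawn with `<path>`. Its stroke #ff00ff means engrave at S326, F4072. After flipping Y the toolpath is (82.381,60.681) → (87.676,109.354) → (79.044,13.914) → (63.759,45.953) → (157.161,27.929) → (10.398,103.343) → (82.381,60.681), returning to the start.

Shape 5 is a open polyline drawn with `<path>`. Its stroke #ff00ff means engrave at S326, F4072. After flipping Y the toolpath is (20.654,192.736) → (43.240,133.612) → (63.331,123.348) → (157.052,144.606) → (73.703,107.320).

G21
G90
G0 X95.952 Y32.544
M3 S326
G1 X47.886 Y153.611 F4072
G1 X105.112 Y38.905
G1 X62.778 Y8.430
G1 X101.142 Y87.196
M5
G0 X82.933 Y62.004
M3 S326
G1 X95.197 Y40.313 F4072
G1 X78.299 Y95.441
G1 X11.375 Y5.652
G1 X75.908 Y154.202
G1 X29.421 Y182.298
M5
G0 X29.708 Y175.143
M3 S326
G1 X54.550 Y125.866 F4072
G1 X56.343 Y79.990
G1 X125.969 Y155.789
G1 X142.996 Y103.010
G1 X124.116 Y97.037
G1 X29.708 Y175.143
M5
G0 X82.381 Y60.681
M3 S326
G1 X87.676 Y109.354 F4072
G1 X79.044 Y13.914
G1 X63.759 Y45.953
G1 X157.161 Y27.929
G1 X10.398 Y103.343
G1 X82.381 Y60.681
M5
G0 X20.654 Y192.736
M3 S326
G1 X43.240 Y133.612 F4072
G1 X63.331 Y123.348
G1 X157.052 Y144.606
G1 X73.703 Y107.320
M5
G0 X0.000 Y0.000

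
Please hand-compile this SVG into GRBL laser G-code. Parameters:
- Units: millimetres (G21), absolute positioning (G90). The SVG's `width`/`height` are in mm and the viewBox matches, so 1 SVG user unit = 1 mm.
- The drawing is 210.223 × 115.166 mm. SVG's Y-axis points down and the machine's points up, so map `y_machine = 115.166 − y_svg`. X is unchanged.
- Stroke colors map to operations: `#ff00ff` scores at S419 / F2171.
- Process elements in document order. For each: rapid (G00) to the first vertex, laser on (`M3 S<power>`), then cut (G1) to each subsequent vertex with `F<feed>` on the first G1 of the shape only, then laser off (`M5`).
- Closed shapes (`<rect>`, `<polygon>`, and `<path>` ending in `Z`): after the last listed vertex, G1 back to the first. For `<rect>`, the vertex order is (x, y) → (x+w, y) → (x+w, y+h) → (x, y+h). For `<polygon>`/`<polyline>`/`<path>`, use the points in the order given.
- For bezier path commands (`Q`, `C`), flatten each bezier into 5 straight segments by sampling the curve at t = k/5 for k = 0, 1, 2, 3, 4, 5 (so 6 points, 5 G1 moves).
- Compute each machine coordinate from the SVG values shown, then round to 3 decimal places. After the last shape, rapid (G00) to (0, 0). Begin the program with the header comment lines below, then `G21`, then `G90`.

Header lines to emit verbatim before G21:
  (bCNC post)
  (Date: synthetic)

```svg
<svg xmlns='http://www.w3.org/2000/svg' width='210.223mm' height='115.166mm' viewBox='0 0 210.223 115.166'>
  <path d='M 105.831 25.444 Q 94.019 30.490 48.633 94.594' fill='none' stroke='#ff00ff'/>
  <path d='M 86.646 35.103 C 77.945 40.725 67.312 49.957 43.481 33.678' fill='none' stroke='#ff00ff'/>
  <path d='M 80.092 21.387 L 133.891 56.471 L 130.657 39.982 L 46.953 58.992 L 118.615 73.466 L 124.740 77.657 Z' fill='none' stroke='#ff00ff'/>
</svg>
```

viewBox `0 0 210.223 115.166` with mm width/height → 1 unit = 1 mm. Flip: y_m = 115.166 − y_svg.

**Shape 1** — `<path>` quadratic bezier, stroke `#ff00ff` → score (S419, F2171). Control points (SVG): P0=(105.831,25.444), P1=(94.019,30.490), P2=(48.633,94.594); sampled at t=k/5. Machine vertices: (105.831,89.722) → (99.763,85.341) → (91.010,76.236) → (79.570,62.406) → (65.444,43.851) → (48.633,20.572). Open path.

**Shape 2** — `<path>` cubic bezier, stroke `#ff00ff` → score (S419, F2171). Control points (SVG): P0=(86.646,35.103), P1=(77.945,40.725), P2=(67.312,49.957), P3=(43.481,33.678); sampled at t=k/5. Machine vertices: (86.646,80.063) → (81.103,76.490) → (74.556,73.448) → (66.464,72.335) → (56.286,74.549) → (43.481,81.488). Open path.

**Shape 3** — `<path>` closed polygon, stroke `#ff00ff` → score (S419, F2171). Machine vertices: (80.092,93.779) → (133.891,58.695) → (130.657,75.184) → (46.953,56.174) → (118.615,41.700) → (124.740,37.509) → (80.092,93.779). Closed: final G1 returns to the first vertex.

(bCNC post)
(Date: synthetic)
G21
G90
G00 X105.831 Y89.722
M3 S419
G1 X99.763 Y85.341 F2171
G1 X91.010 Y76.236
G1 X79.570 Y62.406
G1 X65.444 Y43.851
G1 X48.633 Y20.572
M5
G00 X86.646 Y80.063
M3 S419
G1 X81.103 Y76.490 F2171
G1 X74.556 Y73.448
G1 X66.464 Y72.335
G1 X56.286 Y74.549
G1 X43.481 Y81.488
M5
G00 X80.092 Y93.779
M3 S419
G1 X133.891 Y58.695 F2171
G1 X130.657 Y75.184
G1 X46.953 Y56.174
G1 X118.615 Y41.700
G1 X124.740 Y37.509
G1 X80.092 Y93.779
M5
G00 X0.000 Y0.000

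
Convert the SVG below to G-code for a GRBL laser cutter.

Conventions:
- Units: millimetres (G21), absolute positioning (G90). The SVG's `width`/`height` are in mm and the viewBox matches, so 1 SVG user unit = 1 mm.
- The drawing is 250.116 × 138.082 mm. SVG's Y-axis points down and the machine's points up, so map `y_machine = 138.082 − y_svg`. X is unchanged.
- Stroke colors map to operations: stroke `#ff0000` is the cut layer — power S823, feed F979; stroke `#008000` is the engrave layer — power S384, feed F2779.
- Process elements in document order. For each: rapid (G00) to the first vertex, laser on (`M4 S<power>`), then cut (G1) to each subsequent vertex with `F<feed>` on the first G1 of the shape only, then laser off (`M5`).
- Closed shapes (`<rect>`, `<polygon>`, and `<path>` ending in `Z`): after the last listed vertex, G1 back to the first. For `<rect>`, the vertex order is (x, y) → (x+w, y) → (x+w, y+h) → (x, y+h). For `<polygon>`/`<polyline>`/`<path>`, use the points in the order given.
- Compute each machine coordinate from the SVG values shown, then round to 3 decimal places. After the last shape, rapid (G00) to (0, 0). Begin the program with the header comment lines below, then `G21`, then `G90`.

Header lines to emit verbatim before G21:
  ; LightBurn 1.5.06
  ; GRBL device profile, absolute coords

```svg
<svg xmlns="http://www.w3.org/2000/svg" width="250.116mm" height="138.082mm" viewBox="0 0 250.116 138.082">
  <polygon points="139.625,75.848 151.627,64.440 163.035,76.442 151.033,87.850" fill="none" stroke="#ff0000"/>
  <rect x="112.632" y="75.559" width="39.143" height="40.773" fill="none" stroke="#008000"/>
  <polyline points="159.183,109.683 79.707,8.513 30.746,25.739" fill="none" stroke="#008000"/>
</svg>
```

; LightBurn 1.5.06
; GRBL device profile, absolute coords
G21
G90
G00 X139.625 Y62.234
M4 S823
G1 X151.627 Y73.642 F979
G1 X163.035 Y61.640
G1 X151.033 Y50.232
G1 X139.625 Y62.234
M5
G00 X112.632 Y62.523
M4 S384
G1 X151.775 Y62.523 F2779
G1 X151.775 Y21.750
G1 X112.632 Y21.750
G1 X112.632 Y62.523
M5
G00 X159.183 Y28.399
M4 S384
G1 X79.707 Y129.569 F2779
G1 X30.746 Y112.343
M5
G00 X0.000 Y0.000

1 u = 1 mm; y_m = 138.082 − y.

[1] `<polygon>` regular polygon, #ff0000→cut S823 F979: (139.625,62.234) → (151.627,73.642) → (163.035,61.640) → (151.033,50.232) → (139.625,62.234) (closed)

[2] `<rect>` rectangle, #008000→engrave S384 F2779: (112.632,62.523) → (151.775,62.523) → (151.775,21.750) → (112.632,21.750) → (112.632,62.523) (closed)

[3] `<polyline>` open polyline, #008000→engrave S384 F2779: (159.183,28.399) → (79.707,129.569) → (30.746,112.343)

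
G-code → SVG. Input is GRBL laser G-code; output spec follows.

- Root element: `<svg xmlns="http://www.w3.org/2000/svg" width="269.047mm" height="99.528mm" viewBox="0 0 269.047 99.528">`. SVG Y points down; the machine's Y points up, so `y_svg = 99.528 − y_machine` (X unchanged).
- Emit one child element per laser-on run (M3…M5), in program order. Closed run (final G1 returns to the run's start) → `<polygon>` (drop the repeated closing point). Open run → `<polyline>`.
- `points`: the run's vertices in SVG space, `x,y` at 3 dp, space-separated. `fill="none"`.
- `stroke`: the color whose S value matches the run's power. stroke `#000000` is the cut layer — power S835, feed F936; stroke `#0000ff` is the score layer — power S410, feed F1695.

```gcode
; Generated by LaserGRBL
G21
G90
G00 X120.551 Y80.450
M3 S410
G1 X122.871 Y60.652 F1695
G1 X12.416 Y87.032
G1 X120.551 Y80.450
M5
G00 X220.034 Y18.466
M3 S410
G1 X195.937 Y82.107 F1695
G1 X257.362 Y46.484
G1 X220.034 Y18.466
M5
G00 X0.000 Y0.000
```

Each laser-on run becomes one SVG element. Flip Y back into SVG space with y_svg = 99.528 − y_machine. Every run uses S410, so all elements get stroke `#0000ff` (score).

Run 1: The run returns to its start, so emit a `<polygon>` with points (Y-flipped): 120.551,19.078 122.871,38.876 12.416,12.496.

Run 2: The run returns to its start, so emit a `<polygon>` with points (Y-flipped): 220.034,81.062 195.937,17.421 257.362,53.044.

<svg xmlns="http://www.w3.org/2000/svg" width="269.047mm" height="99.528mm" viewBox="0 0 269.047 99.528">
  <polygon points="120.551,19.078 122.871,38.876 12.416,12.496" fill="none" stroke="#0000ff"/>
  <polygon points="220.034,81.062 195.937,17.421 257.362,53.044" fill="none" stroke="#0000ff"/>
</svg>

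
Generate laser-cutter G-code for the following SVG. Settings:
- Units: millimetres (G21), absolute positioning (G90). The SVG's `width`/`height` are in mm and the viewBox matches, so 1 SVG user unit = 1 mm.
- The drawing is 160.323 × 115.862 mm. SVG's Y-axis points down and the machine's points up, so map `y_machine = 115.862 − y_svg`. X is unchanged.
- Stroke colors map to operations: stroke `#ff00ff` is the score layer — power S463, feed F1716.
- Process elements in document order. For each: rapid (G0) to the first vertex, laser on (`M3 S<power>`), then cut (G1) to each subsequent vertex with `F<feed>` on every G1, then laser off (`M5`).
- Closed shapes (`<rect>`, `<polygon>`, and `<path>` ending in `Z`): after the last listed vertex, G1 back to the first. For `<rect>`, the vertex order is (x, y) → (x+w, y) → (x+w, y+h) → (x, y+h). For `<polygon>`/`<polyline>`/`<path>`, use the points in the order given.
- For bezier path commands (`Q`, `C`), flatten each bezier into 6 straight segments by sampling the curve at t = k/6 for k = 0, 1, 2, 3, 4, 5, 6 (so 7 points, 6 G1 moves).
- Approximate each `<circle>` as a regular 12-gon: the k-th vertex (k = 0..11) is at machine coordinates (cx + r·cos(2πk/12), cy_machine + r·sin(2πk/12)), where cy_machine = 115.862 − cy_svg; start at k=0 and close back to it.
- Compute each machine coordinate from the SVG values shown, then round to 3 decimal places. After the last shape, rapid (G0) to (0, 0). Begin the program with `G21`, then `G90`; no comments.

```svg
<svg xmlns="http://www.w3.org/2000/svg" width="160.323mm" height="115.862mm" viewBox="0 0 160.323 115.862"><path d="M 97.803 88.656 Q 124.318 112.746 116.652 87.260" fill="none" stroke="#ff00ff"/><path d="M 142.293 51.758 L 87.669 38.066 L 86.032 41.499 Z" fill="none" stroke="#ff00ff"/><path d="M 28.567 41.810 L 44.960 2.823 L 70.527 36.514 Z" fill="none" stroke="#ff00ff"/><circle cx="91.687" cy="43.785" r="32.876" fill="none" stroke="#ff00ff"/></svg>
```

viewBox `0 0 160.323 115.862` with mm width/height → 1 unit = 1 mm. Flip: y_m = 115.862 − y_svg.

**Shape 1** — `<path>` quadratic bezier, stroke `#ff00ff` → score (S463, F1716). Control points (SVG): P0=(97.803,88.656), P1=(124.318,112.746), P2=(116.652,87.260); sampled at t=k/6. Machine vertices: (97.803,27.206) → (105.692,20.553) → (111.682,16.654) → (115.773,15.510) → (117.965,17.120) → (118.258,21.484) → (116.652,28.602). Open path.

**Shape 2** — `<path>` closed polygon, stroke `#ff00ff` → score (S463, F1716). Machine vertices: (142.293,64.104) → (87.669,77.796) → (86.032,74.363) → (142.293,64.104). Closed: final G1 returns to the first vertex.

**Shape 3** — `<path>` regular polygon, stroke `#ff00ff` → score (S463, F1716). Machine vertices: (28.567,74.052) → (44.960,113.039) → (70.527,79.348) → (28.567,74.052). Closed: final G1 returns to the first vertex.

**Shape 4** — `<circle>` circle, stroke `#ff00ff` → score (S463, F1716). Machine vertices: (124.563,72.077) → (120.158,88.515) → (108.125,100.548) → (91.687,104.953) → (75.249,100.548) → (63.216,88.515) → (58.811,72.077) → (63.216,55.639) → (75.249,43.606) → (91.687,39.201) → (108.125,43.606) → (120.158,55.639) → (124.563,72.077). Closed: final G1 returns to the first vertex.

G21
G90
G0 X97.803 Y27.206
M3 S463
G1 X105.692 Y20.553 F1716
G1 X111.682 Y16.654 F1716
G1 X115.773 Y15.510 F1716
G1 X117.965 Y17.120 F1716
G1 X118.258 Y21.484 F1716
G1 X116.652 Y28.602 F1716
M5
G0 X142.293 Y64.104
M3 S463
G1 X87.669 Y77.796 F1716
G1 X86.032 Y74.363 F1716
G1 X142.293 Y64.104 F1716
M5
G0 X28.567 Y74.052
M3 S463
G1 X44.960 Y113.039 F1716
G1 X70.527 Y79.348 F1716
G1 X28.567 Y74.052 F1716
M5
G0 X124.563 Y72.077
M3 S463
G1 X120.158 Y88.515 F1716
G1 X108.125 Y100.548 F1716
G1 X91.687 Y104.953 F1716
G1 X75.249 Y100.548 F1716
G1 X63.216 Y88.515 F1716
G1 X58.811 Y72.077 F1716
G1 X63.216 Y55.639 F1716
G1 X75.249 Y43.606 F1716
G1 X91.687 Y39.201 F1716
G1 X108.125 Y43.606 F1716
G1 X120.158 Y55.639 F1716
G1 X124.563 Y72.077 F1716
M5
G0 X0.000 Y0.000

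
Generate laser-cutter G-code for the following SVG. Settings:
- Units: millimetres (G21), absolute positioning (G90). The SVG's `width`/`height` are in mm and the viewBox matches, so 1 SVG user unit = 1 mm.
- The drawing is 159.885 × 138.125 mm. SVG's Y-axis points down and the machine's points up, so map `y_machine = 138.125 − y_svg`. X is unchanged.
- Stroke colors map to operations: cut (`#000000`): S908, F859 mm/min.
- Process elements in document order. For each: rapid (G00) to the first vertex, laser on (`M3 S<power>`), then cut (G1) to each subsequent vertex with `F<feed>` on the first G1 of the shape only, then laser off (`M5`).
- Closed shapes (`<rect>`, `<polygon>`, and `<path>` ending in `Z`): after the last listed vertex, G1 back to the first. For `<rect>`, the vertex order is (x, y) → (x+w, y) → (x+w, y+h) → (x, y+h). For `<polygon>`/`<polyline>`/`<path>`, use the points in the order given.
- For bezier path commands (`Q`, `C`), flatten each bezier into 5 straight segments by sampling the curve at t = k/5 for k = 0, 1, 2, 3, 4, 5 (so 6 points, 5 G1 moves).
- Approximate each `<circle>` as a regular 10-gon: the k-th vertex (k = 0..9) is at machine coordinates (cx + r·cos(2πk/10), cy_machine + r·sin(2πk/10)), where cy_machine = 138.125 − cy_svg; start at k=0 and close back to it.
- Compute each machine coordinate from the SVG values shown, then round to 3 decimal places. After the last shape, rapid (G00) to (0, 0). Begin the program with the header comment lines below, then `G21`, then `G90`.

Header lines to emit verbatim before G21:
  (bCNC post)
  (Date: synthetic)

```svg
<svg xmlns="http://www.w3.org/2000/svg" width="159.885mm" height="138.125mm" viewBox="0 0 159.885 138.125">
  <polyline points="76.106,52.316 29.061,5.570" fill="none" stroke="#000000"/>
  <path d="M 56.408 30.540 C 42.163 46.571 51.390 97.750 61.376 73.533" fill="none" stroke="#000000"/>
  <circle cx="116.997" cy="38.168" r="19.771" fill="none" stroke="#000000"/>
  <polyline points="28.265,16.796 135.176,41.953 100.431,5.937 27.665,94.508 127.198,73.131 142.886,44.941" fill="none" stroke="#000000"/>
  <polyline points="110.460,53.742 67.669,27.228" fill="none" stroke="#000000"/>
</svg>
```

(bCNC post)
(Date: synthetic)
G21
G90
G00 X76.106 Y85.809
M3 S908
G1 X29.061 Y132.555 F859
M5
G00 X56.408 Y107.585
M3 S908
G1 X50.496 Y94.633 F859
G1 X49.127 Y78.552
G1 X51.211 Y64.647
G1 X55.657 Y58.225
G1 X61.376 Y64.592
M5
G00 X136.768 Y99.957
M3 S908
G1 X132.992 Y111.578 F859
G1 X123.107 Y118.760
G1 X110.887 Y118.760
G1 X101.002 Y111.578
G1 X97.226 Y99.957
G1 X101.002 Y88.336
G1 X110.887 Y81.154
G1 X123.107 Y81.154
G1 X132.992 Y88.336
G1 X136.768 Y99.957
M5
G00 X28.265 Y121.329
M3 S908
G1 X135.176 Y96.172 F859
G1 X100.431 Y132.188
G1 X27.665 Y43.617
G1 X127.198 Y64.994
G1 X142.886 Y93.184
M5
G00 X110.460 Y84.383
M3 S908
G1 X67.669 Y110.897 F859
M5
G00 X0.000 Y0.000

1 u = 1 mm; y_m = 138.125 − y.

[1] `<polyline>` line segment, #000000→cut S908 F859: (76.106,85.809) → (29.061,132.555)

[2] `<path>` cubic bezier, #000000→cut S908 F859: (56.408,107.585) → (50.496,94.633) → (49.127,78.552) → (51.211,64.647) → (55.657,58.225) → (61.376,64.592)

[3] `<circle>` circle, #000000→cut S908 F859: (136.768,99.957) → (132.992,111.578) → (123.107,118.760) → (110.887,118.760) → (101.002,111.578) → (97.226,99.957) → (101.002,88.336) → (110.887,81.154) → (123.107,81.154) → (132.992,88.336) → (136.768,99.957) (closed)

[4] `<polyline>` open polyline, #000000→cut S908 F859: (28.265,121.329) → (135.176,96.172) → (100.431,132.188) → (27.665,43.617) → (127.198,64.994) → (142.886,93.184)

[5] `<polyline>` line segment, #000000→cut S908 F859: (110.460,84.383) → (67.669,110.897)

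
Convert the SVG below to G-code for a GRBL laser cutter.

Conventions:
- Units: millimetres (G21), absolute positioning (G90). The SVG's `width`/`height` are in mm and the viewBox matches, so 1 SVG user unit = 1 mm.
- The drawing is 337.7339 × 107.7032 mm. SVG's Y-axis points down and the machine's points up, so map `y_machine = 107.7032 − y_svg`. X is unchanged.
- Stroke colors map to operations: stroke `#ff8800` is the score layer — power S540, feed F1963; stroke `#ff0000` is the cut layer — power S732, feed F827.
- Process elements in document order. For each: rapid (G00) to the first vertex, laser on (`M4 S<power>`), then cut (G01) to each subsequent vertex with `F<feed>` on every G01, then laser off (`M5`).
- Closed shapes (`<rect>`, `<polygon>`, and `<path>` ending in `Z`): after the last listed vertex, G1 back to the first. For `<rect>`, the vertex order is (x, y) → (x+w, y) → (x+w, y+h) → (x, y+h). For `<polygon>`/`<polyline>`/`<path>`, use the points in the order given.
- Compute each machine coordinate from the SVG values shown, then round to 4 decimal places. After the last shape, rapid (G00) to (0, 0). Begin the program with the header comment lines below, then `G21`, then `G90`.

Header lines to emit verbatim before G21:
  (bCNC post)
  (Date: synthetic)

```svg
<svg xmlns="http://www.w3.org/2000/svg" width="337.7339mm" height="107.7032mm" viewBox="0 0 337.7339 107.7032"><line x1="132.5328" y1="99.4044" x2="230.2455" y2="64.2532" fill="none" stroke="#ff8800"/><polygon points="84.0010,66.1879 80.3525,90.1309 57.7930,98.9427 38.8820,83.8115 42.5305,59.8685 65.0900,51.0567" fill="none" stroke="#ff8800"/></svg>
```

(bCNC post)
(Date: synthetic)
G21
G90
G00 X132.5328 Y8.2988
M4 S540
G01 X230.2455 Y43.4500 F1963
M5
G00 X84.0010 Y41.5153
M4 S540
G01 X80.3525 Y17.5723 F1963
G01 X57.7930 Y8.7605 F1963
G01 X38.8820 Y23.8917 F1963
G01 X42.5305 Y47.8347 F1963
G01 X65.0900 Y56.6465 F1963
G01 X84.0010 Y41.5153 F1963
M5
G00 X0.0000 Y0.0000

Since the viewBox matches the mm dimensions, user units are millimetres directly. The only transform is the Y-flip y_m = 107.7032 − y_svg.

Shape 1 is a line segment drawn with `<line>`. Its stroke #ff8800 means score at S540, F1963. After flipping Y the toolpath is (132.5328,8.2988) → (230.2455,43.4500).

Shape 2 is a regular polygon drawn with `<polygon>`. Its stroke #ff8800 means score at S540, F1963. After flipping Y the toolpath is (84.0010,41.5153) → (80.3525,17.5723) → (57.7930,8.7605) → (38.8820,23.8917) → (42.5305,47.8347) → (65.0900,56.6465) → (84.0010,41.5153), returning to the start.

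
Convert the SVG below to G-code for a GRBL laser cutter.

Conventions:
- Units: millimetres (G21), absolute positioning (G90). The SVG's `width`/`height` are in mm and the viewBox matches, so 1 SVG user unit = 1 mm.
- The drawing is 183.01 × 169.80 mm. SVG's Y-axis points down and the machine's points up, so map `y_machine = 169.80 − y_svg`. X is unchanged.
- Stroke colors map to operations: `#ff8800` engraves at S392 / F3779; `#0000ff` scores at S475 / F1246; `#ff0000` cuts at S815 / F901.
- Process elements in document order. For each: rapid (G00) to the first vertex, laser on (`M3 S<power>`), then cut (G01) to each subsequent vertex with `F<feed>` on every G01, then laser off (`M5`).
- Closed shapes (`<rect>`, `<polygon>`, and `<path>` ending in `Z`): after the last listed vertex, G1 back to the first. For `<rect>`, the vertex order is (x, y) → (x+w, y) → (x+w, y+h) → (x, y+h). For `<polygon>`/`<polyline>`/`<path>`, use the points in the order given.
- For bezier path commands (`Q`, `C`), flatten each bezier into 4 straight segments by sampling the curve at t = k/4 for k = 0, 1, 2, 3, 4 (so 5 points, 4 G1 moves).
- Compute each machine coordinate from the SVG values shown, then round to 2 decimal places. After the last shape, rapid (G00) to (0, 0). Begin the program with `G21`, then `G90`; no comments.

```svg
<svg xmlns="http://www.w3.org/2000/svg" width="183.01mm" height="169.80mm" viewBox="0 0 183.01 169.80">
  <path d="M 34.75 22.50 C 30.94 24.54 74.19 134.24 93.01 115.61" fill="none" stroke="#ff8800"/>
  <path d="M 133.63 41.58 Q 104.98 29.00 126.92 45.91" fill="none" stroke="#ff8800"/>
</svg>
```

Since the viewBox matches the mm dimensions, user units are millimetres directly. The only transform is the Y-flip y_m = 169.80 − y_svg.

Shape 1 is a cubic bezier drawn with `<path>`. Its stroke #ff8800 means engrave at S392, F3779. After flipping Y the toolpath is (34.75,147.30) → (39.60,129.27) → (55.39,92.99) → (75.43,60.59) → (93.01,54.19).

Shape 2 is a quadratic bezier drawn with `<path>`. Its stroke #ff8800 means engrave at S392, F3779. After flipping Y the toolpath is (133.63,128.22) → (122.47,132.67) → (117.63,133.43) → (119.11,130.50) → (126.92,123.89).

G21
G90
G00 X34.75 Y147.30
M3 S392
G01 X39.60 Y129.27 F3779
G01 X55.39 Y92.99 F3779
G01 X75.43 Y60.59 F3779
G01 X93.01 Y54.19 F3779
M5
G00 X133.63 Y128.22
M3 S392
G01 X122.47 Y132.67 F3779
G01 X117.63 Y133.43 F3779
G01 X119.11 Y130.50 F3779
G01 X126.92 Y123.89 F3779
M5
G00 X0.00 Y0.00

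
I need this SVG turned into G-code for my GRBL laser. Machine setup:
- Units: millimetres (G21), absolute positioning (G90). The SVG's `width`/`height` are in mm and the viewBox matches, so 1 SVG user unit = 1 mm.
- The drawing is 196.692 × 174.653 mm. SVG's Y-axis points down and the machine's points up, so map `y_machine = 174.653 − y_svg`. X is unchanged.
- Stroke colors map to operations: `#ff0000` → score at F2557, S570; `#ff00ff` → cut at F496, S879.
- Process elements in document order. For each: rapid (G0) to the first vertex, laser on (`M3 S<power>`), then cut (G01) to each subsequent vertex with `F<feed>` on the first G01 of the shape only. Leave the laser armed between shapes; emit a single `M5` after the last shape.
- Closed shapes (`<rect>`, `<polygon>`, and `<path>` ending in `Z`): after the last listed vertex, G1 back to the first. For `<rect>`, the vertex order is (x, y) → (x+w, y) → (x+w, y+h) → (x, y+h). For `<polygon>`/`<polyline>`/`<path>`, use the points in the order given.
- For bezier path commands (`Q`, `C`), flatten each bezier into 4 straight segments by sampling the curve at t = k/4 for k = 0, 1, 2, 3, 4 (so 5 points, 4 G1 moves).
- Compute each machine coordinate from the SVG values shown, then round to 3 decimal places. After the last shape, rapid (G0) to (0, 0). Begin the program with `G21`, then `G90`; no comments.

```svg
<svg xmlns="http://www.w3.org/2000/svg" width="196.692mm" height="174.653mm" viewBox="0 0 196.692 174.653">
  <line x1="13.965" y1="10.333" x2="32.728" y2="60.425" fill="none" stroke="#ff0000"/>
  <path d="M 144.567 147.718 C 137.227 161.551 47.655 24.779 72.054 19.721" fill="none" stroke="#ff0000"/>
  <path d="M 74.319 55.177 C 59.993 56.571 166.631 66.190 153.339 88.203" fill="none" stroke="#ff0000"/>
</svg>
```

1 u = 1 mm; y_m = 174.653 − y.

[1] `<line>` line segment, #ff0000→score S570 F2557: (13.965,164.320) → (32.728,114.228)

[2] `<path>` cubic bezier, #ff0000→score S570 F2557: (144.567,26.935) → (126.709,40.387) → (96.408,83.849) → (72.059,130.853) → (72.054,154.932)

[3] `<path>` cubic bezier, #ff0000→score S570 F2557: (74.319,119.476) → (82.491,116.823) → (113.441,110.695) → (144.585,100.701) → (153.339,86.450)

G21
G90
G0 X13.965 Y164.320
M3 S570
G01 X32.728 Y114.228 F2557
G0 X144.567 Y26.935
M3 S570
G01 X126.709 Y40.387 F2557
G01 X96.408 Y83.849
G01 X72.059 Y130.853
G01 X72.054 Y154.932
G0 X74.319 Y119.476
M3 S570
G01 X82.491 Y116.823 F2557
G01 X113.441 Y110.695
G01 X144.585 Y100.701
G01 X153.339 Y86.450
M5
G0 X0.000 Y0.000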